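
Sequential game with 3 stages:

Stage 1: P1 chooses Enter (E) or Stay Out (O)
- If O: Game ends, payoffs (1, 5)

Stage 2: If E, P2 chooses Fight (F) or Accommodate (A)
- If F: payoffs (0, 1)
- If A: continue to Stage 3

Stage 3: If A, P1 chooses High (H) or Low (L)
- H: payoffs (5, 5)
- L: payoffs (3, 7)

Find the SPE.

SPE: (E, A, H); Outcome (5, 5)

Work:
Stage 3: P1 chooses H (5 vs 3)
Stage 2: P2: F->1, A->5 (anticipating H). Choose A
Stage 1: P1: O->1, E->5 (anticipating A, H). Choose E
SPE path: E -> A -> H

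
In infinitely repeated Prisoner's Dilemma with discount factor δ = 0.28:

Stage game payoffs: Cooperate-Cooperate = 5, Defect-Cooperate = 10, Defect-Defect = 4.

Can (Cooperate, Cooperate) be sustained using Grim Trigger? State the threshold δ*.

δ* = 0.8333; since δ = 0.28 < 0.8333, cooperation cannot be sustained

Work:
For Grim Trigger:
Cooperate forever: 5/(1-δ)
Defect then punished: 10 + 4·δ/(1-δ)
Need: 5/(1-δ) ≥ 10 + 4·δ/(1-δ)
Solving: δ ≥ (T-R)/(T-P) = (10-5)/(10-4) = 0.8333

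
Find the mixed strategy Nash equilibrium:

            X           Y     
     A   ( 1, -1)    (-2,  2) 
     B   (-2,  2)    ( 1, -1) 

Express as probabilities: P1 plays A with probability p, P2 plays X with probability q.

p = 0.5, q = 0.5

Work:
Find probabilities that make opponent indifferent:
P2 chooses q to make P1 indifferent between A and B
P1 chooses p to make P2 indifferent between X and Y
Mixed NE: P1 plays (A: 0.5, B: 0.5), P2 plays (X: 0.5, Y: 0.5)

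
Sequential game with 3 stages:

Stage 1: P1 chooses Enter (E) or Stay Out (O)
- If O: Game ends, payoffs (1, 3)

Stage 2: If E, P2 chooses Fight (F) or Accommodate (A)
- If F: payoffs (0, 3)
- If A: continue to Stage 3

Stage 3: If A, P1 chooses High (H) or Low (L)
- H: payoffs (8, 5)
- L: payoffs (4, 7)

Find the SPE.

SPE: (E, A, H); Outcome (8, 5)

Work:
Stage 3: P1 chooses H (8 vs 4)
Stage 2: P2: F->3, A->5 (anticipating H). Choose A
Stage 1: P1: O->1, E->8 (anticipating A, H). Choose E
SPE path: E -> A -> H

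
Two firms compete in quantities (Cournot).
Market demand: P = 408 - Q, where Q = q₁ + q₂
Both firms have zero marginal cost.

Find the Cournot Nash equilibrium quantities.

q₁* = q₂* = 136.0; P* = 136.0

Work:
Profit: π_i = P·q_i = (a - q_i - q_j)·q_i
FOC: ∂π_i/∂q_i = a - 2q_i - q_j = 0
Reaction function: q_i = (408 - q_j)/2
Symmetry: q* = 408/3 = 136.0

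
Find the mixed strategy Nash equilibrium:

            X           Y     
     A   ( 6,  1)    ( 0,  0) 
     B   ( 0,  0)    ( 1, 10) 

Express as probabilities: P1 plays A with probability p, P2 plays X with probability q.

p = 0.9091, q = 0.1429

Work:
Find probabilities that make opponent indifferent:
P2 chooses q to make P1 indifferent between A and B
P1 chooses p to make P2 indifferent between X and Y
Mixed NE: P1 plays (A: 0.9091, B: 0.0909), P2 plays (X: 0.1429, Y: 0.8571)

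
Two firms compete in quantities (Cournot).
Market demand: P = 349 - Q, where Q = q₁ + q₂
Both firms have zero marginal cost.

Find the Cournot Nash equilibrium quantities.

q₁* = q₂* = 116.33; P* = 116.33

Work:
Profit: π_i = P·q_i = (a - q_i - q_j)·q_i
FOC: ∂π_i/∂q_i = a - 2q_i - q_j = 0
Reaction function: q_i = (349 - q_j)/2
Symmetry: q* = 349/3 = 116.33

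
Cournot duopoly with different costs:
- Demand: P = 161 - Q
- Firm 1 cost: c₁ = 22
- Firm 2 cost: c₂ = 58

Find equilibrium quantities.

q₁* = 58.33, q₂* = 22.33

Work:
Reaction: q₁ = (161 - 22 - q₂)/2
Reaction: q₂ = (161 - 58 - q₁)/2
Solve simultaneously:
q₁* = (161 - 2×22 + 58)/3 = 58.33
q₂* = (161 - 2×58 + 22)/3 = 22.33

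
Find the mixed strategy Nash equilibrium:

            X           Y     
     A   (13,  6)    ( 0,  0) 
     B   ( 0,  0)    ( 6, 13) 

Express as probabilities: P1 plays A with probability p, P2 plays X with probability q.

p = 0.6842, q = 0.3158

Work:
Find probabilities that make opponent indifferent:
P2 chooses q to make P1 indifferent between A and B
P1 chooses p to make P2 indifferent between X and Y
Mixed NE: P1 plays (A: 0.6842, B: 0.3158), P2 plays (X: 0.3158, Y: 0.6842)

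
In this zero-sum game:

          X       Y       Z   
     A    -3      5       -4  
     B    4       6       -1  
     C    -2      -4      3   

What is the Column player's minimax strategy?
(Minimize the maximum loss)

Column should play Z, value = 3

Work:
Column player minimizes Row's maximum payoff:
Column X: max payoff to Row = 4
Column Y: max payoff to Row = 6
Column Z: max payoff to Row = 3
Minimum is 3, achieved by column Z.
Minimax strategy: Z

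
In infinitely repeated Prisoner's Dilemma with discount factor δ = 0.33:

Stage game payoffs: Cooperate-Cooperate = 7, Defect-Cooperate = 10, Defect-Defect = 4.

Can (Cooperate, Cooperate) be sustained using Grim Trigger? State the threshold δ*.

δ* = 0.5; since δ = 0.33 < 0.5, cooperation cannot be sustained

Work:
For Grim Trigger:
Cooperate forever: 7/(1-δ)
Defect then punished: 10 + 4·δ/(1-δ)
Need: 7/(1-δ) ≥ 10 + 4·δ/(1-δ)
Solving: δ ≥ (T-R)/(T-P) = (10-7)/(10-4) = 0.5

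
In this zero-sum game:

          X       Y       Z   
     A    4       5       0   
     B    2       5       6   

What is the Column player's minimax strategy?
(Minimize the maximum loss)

Column should play X, value = 4

Work:
Column player minimizes Row's maximum payoff:
Column X: max payoff to Row = 4
Column Y: max payoff to Row = 5
Column Z: max payoff to Row = 6
Minimum is 4, achieved by column X.
Minimax strategy: X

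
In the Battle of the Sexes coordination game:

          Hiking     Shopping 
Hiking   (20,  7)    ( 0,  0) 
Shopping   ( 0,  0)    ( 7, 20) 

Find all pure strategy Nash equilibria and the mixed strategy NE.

Pure NE: (Hiking, Hiking) and (Shopping, Shopping); Mixed NE: p = 0.7407, q = 0.2593

Work:
Check pure NE:
(Hiking, Hiking): (20, 7) - no unilateral deviation beneficial
(Shopping, Shopping): (7, 20) - no unilateral deviation beneficial
Mixed NE: P1 plays Hiking with p = 0.7407, P2 plays Hiking with q = 0.2593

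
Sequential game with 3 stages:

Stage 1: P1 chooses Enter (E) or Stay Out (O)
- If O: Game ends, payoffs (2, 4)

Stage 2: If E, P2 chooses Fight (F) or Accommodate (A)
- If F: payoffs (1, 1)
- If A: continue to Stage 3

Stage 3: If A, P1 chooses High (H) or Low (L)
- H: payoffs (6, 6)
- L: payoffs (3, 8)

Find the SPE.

SPE: (E, A, H); Outcome (6, 6)

Work:
Stage 3: P1 chooses H (6 vs 3)
Stage 2: P2: F->1, A->6 (anticipating H). Choose A
Stage 1: P1: O->2, E->6 (anticipating A, H). Choose E
SPE path: E -> A -> H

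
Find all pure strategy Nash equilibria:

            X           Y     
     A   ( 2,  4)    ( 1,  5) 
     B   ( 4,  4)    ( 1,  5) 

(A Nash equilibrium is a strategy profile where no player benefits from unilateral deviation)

Nash equilibrium: (A, Y), (B, Y)

Work:
Best responses:
  P1 vs X: payoffs [2, 4] → best response B (payoff 4)
  P1 vs Y: payoffs [1, 1] → best response A/B (payoff 1)
  P2 vs A: payoffs [4, 5] → best response Y (payoff 5)
  P2 vs B: payoffs [4, 5] → best response Y (payoff 5)
Mutual best responses: (A,Y), (B,Y) → Nash equilibria.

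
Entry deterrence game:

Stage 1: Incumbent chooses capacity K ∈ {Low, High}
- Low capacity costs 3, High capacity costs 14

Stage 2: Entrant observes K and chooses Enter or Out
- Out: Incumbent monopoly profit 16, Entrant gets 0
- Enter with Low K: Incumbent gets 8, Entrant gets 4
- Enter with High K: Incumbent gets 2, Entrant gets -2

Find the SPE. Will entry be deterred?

SPE: (Low, Enter|Low, Out|High); Entry not deterred. Incumbent net profit = 5, Entrant gets 4

Work:
After Low K: Entrant enters (4 > 0)
After High K: Entrant stays out (-2 < 0)
Incumbent: Low → 8−3=5, High → 16−14=2
Incumbent chooses Low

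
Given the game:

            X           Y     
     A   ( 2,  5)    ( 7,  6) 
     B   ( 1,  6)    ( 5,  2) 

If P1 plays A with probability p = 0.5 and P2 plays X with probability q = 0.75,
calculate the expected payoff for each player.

E[P1] = 2.625, E[P2] = 5.125

Work:
E[P1] = p·q·π₁(A,X) + p·(1-q)·π₁(A,Y) + (1-p)·q·π₁(B,X) + (1-p)·(1-q)·π₁(B,Y)
= 0.5·0.75·2 + 0.5·0.25·7 + 0.5·0.75·1 + 0.5·0.25·5
= 2.625

E[P2] = 5.125 (similar calculation)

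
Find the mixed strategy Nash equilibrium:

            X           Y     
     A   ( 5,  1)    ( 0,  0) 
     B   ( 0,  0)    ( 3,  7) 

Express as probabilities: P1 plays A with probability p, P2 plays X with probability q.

p = 0.875, q = 0.375

Work:
Find probabilities that make opponent indifferent:
P2 chooses q to make P1 indifferent between A and B
P1 chooses p to make P2 indifferent between X and Y
Mixed NE: P1 plays (A: 0.875, B: 0.125), P2 plays (X: 0.375, Y: 0.625)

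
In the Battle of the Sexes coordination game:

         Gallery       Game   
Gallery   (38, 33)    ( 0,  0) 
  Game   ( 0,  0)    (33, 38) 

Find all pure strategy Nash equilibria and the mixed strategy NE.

Pure NE: (Gallery, Gallery) and (Game, Game); Mixed NE: p = 0.5352, q = 0.4648

Work:
Check pure NE:
(Gallery, Gallery): (38, 33) - no unilateral deviation beneficial
(Game, Game): (33, 38) - no unilateral deviation beneficial
Mixed NE: P1 plays Gallery with p = 0.5352, P2 plays Gallery with q = 0.4648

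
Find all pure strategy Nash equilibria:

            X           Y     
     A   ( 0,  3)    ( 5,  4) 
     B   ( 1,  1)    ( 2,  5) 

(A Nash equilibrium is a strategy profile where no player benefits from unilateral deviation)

Nash equilibrium: (A, Y)

Work:
Best responses:
  P1 vs X: payoffs [0, 1] → best response B (payoff 1)
  P1 vs Y: payoffs [5, 2] → best response A (payoff 5)
  P2 vs A: payoffs [3, 4] → best response Y (payoff 4)
  P2 vs B: payoffs [1, 5] → best response Y (payoff 5)
Mutual best responses: (A,Y) → Nash equilibria.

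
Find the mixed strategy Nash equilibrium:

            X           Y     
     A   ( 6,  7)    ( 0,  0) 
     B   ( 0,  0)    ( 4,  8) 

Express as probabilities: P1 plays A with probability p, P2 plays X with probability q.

p = 0.5333, q = 0.4

Work:
Find probabilities that make opponent indifferent:
P2 chooses q to make P1 indifferent between A and B
P1 chooses p to make P2 indifferent between X and Y
Mixed NE: P1 plays (A: 0.5333, B: 0.4667), P2 plays (X: 0.4, Y: 0.6)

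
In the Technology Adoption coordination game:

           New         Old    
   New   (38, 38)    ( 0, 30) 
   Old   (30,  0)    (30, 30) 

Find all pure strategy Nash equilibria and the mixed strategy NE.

Pure NE: (New, New) and (Old, Old); Mixed NE: p = 0.7895, q = 0.7895

Work:
Check pure NE:
(New, New): (38, 38) - no unilateral deviation beneficial
(Old, Old): (30, 30) - no unilateral deviation beneficial
Mixed NE: P1 plays New with p = 0.7895, P2 plays New with q = 0.7895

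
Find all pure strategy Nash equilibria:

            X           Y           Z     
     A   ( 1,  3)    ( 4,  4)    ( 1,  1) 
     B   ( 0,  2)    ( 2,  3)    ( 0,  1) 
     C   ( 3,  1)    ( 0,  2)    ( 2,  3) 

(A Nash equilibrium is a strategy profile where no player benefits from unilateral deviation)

Nash equilibrium: (A, Y), (C, Z)

Work:
Best responses:
  P1 vs X: payoffs [1, 0, 3] → best response C (payoff 3)
  P1 vs Y: payoffs [4, 2, 0] → best response A (payoff 4)
  P1 vs Z: payoffs [1, 0, 2] → best response C (payoff 2)
  P2 vs A: payoffs [3, 4, 1] → best response Y (payoff 4)
  P2 vs B: payoffs [2, 3, 1] → best response Y (payoff 3)
  P2 vs C: payoffs [1, 2, 3] → best response Z (payoff 3)
Mutual best responses: (A,Y), (C,Z) → Nash equilibria.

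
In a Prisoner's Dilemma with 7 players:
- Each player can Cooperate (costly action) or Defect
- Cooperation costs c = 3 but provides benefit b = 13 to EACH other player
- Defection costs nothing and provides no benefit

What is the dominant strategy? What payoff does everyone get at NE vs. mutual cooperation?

Dominant: Defect; NE payoff = 0; Coop payoff = 75

Work:
Defect dominates (saves cost c = 3, benefit to others is external)
NE: All defect → everyone gets 0
If all cooperate: each receives (6)×13 - 3 = 75
Social dilemma: 75 > 0 but NE gives 0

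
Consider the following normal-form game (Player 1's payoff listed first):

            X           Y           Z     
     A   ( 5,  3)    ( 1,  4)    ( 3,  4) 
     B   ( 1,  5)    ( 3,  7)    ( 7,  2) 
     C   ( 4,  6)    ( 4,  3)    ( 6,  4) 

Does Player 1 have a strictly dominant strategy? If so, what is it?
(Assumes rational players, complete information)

No strictly dominant strategy exists for Player 1

Work:
A strategy strictly dominates another if it gives a strictly higher payoff against every opponent action. Compare each pair of P1's strategies column-by-column:
  A vs B: [5 vs 1, 1 vs 3, 3 vs 7] → A does not strictly dominate B (column Y: 1 ≤ 3)
  A vs C: [5 vs 4, 1 vs 4, 3 vs 6] → A does not strictly dominate C (column Y: 1 ≤ 4)
  B vs A: [1 vs 5, 3 vs 1, 7 vs 3] → B does not strictly dominate A (column X: 1 ≤ 5)
  B vs C: [1 vs 4, 3 vs 4, 7 vs 6] → B does not strictly dominate C (column X: 1 ≤ 4)
  C vs A: [4 vs 5, 4 vs 1, 6 vs 3] → C does not strictly dominate A (column X: 4 ≤ 5)
  C vs B: [4 vs 1, 4 vs 3, 6 vs 7] → C does not strictly dominate B (column Z: 6 ≤ 7)
No single strategy strictly dominates all others → no strictly dominant strategy.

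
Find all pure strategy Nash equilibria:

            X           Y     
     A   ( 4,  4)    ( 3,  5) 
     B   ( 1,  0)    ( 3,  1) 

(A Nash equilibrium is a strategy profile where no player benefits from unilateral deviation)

Nash equilibrium: (A, Y), (B, Y)

Work:
Best responses:
  P1 vs X: payoffs [4, 1] → best response A (payoff 4)
  P1 vs Y: payoffs [3, 3] → best response A/B (payoff 3)
  P2 vs A: payoffs [4, 5] → best response Y (payoff 5)
  P2 vs B: payoffs [0, 1] → best response Y (payoff 1)
Mutual best responses: (A,Y), (B,Y) → Nash equilibria.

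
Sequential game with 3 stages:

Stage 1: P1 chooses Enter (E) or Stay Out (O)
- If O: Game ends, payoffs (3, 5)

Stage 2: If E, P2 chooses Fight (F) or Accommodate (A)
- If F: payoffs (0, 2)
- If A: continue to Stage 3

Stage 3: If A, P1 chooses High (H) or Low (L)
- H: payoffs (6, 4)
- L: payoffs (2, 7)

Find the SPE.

SPE: (E, A, H); Outcome (6, 4)

Work:
Stage 3: P1 chooses H (6 vs 2)
Stage 2: P2: F->2, A->4 (anticipating H). Choose A
Stage 1: P1: O->3, E->6 (anticipating A, H). Choose E
SPE path: E -> A -> H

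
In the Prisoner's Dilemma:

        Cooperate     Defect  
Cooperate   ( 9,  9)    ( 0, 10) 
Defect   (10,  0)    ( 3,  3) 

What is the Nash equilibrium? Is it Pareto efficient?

(Defect, Defect) is NE; not Pareto efficient

Work:
Defect dominates Cooperate for both players:
If P2 cooperates: Defect (10) > Cooperate (9)
If P2 defects: Defect (3) > Cooperate (0)
NE: (Defect, Defect) with payoff (3, 3)
But (Cooperate, Cooperate) = (9, 9) Pareto dominates (3, 3)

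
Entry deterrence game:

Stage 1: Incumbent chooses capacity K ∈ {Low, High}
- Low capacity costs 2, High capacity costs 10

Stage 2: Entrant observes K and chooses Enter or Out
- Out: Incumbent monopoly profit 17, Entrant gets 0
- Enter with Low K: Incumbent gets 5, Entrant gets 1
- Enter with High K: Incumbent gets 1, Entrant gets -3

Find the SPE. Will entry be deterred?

SPE: (High, Enter|Low, Out|High); Entry deterred. Incumbent net profit = 7

Work:
After Low K: Entrant enters (1 > 0)
After High K: Entrant stays out (-3 < 0)
Incumbent: Low → 5−2=3, High → 17−10=7
Incumbent chooses High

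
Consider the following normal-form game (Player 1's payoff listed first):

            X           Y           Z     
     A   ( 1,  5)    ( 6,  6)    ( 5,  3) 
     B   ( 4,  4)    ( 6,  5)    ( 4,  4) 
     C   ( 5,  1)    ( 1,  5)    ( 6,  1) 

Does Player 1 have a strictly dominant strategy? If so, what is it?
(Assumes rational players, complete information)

No strictly dominant strategy exists for Player 1

Work:
A strategy strictly dominates another if it gives a strictly higher payoff against every opponent action. Compare each pair of P1's strategies column-by-column:
  A vs B: [1 vs 4, 6 vs 6, 5 vs 4] → A does not strictly dominate B (column X: 1 ≤ 4)
  A vs C: [1 vs 5, 6 vs 1, 5 vs 6] → A does not strictly dominate C (column X: 1 ≤ 5)
  B vs A: [4 vs 1, 6 vs 6, 4 vs 5] → B does not strictly dominate A (column Y: 6 ≤ 6)
  B vs C: [4 vs 5, 6 vs 1, 4 vs 6] → B does not strictly dominate C (column X: 4 ≤ 5)
  C vs A: [5 vs 1, 1 vs 6, 6 vs 5] → C does not strictly dominate A (column Y: 1 ≤ 6)
  C vs B: [5 vs 4, 1 vs 6, 6 vs 4] → C does not strictly dominate B (column Y: 1 ≤ 6)
No single strategy strictly dominates all others → no strictly dominant strategy.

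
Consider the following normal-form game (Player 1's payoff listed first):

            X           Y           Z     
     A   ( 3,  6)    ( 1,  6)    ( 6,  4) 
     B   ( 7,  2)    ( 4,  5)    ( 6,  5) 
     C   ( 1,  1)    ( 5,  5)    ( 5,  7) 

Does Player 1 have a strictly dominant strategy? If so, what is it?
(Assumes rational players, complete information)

No strictly dominant strategy exists for Player 1

Work:
A strategy strictly dominates another if it gives a strictly higher payoff against every opponent action. Compare each pair of P1's strategies column-by-column:
  A vs B: [3 vs 7, 1 vs 4, 6 vs 6] → A does not strictly dominate B (column X: 3 ≤ 7)
  A vs C: [3 vs 1, 1 vs 5, 6 vs 5] → A does not strictly dominate C (column Y: 1 ≤ 5)
  B vs A: [7 vs 3, 4 vs 1, 6 vs 6] → B does not strictly dominate A (column Z: 6 ≤ 6)
  B vs C: [7 vs 1, 4 vs 5, 6 vs 5] → B does not strictly dominate C (column Y: 4 ≤ 5)
  C vs A: [1 vs 3, 5 vs 1, 5 vs 6] → C does not strictly dominate A (column X: 1 ≤ 3)
  C vs B: [1 vs 7, 5 vs 4, 5 vs 6] → C does not strictly dominate B (column X: 1 ≤ 7)
No single strategy strictly dominates all others → no strictly dominant strategy.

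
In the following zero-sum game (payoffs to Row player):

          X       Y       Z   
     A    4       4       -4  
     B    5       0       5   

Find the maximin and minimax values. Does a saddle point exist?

Maximin = 0, Minimax = 4, Saddle: False

Work:
Row minimums: [-4, 0] → maximin = 0
Column maximums: [5, 4, 5] → minimax = 4
No saddle point (maximin ≠ minimax). Mixed strategy needed.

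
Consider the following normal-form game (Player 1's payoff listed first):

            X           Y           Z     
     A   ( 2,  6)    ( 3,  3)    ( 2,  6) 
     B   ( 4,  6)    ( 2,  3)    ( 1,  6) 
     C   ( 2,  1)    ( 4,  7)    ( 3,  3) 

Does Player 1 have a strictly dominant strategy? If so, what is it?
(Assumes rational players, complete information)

No strictly dominant strategy exists for Player 1

Work:
A strategy strictly dominates another if it gives a strictly higher payoff against every opponent action. Compare each pair of P1's strategies column-by-column:
  A vs B: [2 vs 4, 3 vs 2, 2 vs 1] → A does not strictly dominate B (column X: 2 ≤ 4)
  A vs C: [2 vs 2, 3 vs 4, 2 vs 3] → A does not strictly dominate C (column X: 2 ≤ 2)
  B vs A: [4 vs 2, 2 vs 3, 1 vs 2] → B does not strictly dominate A (column Y: 2 ≤ 3)
  B vs C: [4 vs 2, 2 vs 4, 1 vs 3] → B does not strictly dominate C (column Y: 2 ≤ 4)
  C vs A: [2 vs 2, 4 vs 3, 3 vs 2] → C does not strictly dominate A (column X: 2 ≤ 2)
  C vs B: [2 vs 4, 4 vs 2, 3 vs 1] → C does not strictly dominate B (column X: 2 ≤ 4)
No single strategy strictly dominates all others → no strictly dominant strategy.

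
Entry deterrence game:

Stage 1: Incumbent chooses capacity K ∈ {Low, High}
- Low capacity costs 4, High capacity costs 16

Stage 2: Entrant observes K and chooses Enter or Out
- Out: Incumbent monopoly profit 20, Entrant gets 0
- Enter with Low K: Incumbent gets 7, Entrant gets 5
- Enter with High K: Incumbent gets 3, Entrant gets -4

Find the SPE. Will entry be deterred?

SPE: (High, Enter|Low, Out|High); Entry deterred. Incumbent net profit = 4

Work:
After Low K: Entrant enters (5 > 0)
After High K: Entrant stays out (-4 < 0)
Incumbent: Low → 7−4=3, High → 20−16=4
Incumbent chooses High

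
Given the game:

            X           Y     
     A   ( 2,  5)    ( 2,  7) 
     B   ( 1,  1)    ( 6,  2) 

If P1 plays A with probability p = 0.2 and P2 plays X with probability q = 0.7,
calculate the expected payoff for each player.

E[P1] = 2.4, E[P2] = 2.16

Work:
E[P1] = p·q·π₁(A,X) + p·(1-q)·π₁(A,Y) + (1-p)·q·π₁(B,X) + (1-p)·(1-q)·π₁(B,Y)
= 0.2·0.7·2 + 0.2·0.3·2 + 0.8·0.7·1 + 0.8·0.3·6
= 2.4

E[P2] = 2.16 (similar calculation)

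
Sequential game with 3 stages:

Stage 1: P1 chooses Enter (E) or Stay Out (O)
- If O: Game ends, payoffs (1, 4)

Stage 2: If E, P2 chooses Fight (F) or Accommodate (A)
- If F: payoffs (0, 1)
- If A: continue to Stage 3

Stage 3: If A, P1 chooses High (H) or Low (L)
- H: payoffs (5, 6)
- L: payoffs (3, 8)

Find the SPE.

SPE: (E, A, H); Outcome (5, 6)

Work:
Stage 3: P1 chooses H (5 vs 3)
Stage 2: P2: F->1, A->6 (anticipating H). Choose A
Stage 1: P1: O->1, E->5 (anticipating A, H). Choose E
SPE path: E -> A -> H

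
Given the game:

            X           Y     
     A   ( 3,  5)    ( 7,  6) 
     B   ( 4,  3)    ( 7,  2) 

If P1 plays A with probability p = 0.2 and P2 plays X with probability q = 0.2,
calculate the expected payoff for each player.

E[P1] = 6.36, E[P2] = 2.92

Work:
E[P1] = p·q·π₁(A,X) + p·(1-q)·π₁(A,Y) + (1-p)·q·π₁(B,X) + (1-p)·(1-q)·π₁(B,Y)
= 0.2·0.2·3 + 0.2·0.8·7 + 0.8·0.2·4 + 0.8·0.8·7
= 6.36

E[P2] = 2.92 (similar calculation)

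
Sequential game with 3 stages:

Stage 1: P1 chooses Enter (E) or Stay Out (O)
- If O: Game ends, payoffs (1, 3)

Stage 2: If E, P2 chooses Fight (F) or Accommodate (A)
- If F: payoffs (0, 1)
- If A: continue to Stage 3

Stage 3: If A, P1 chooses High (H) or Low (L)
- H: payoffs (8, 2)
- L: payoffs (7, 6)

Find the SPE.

SPE: (E, A, H); Outcome (8, 2)

Work:
Stage 3: P1 chooses H (8 vs 7)
Stage 2: P2: F->1, A->2 (anticipating H). Choose A
Stage 1: P1: O->1, E->8 (anticipating A, H). Choose E
SPE path: E -> A -> H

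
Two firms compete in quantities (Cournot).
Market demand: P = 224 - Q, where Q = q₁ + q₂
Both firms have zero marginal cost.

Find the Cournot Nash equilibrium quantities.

q₁* = q₂* = 74.67; P* = 74.67

Work:
Profit: π_i = P·q_i = (a - q_i - q_j)·q_i
FOC: ∂π_i/∂q_i = a - 2q_i - q_j = 0
Reaction function: q_i = (224 - q_j)/2
Symmetry: q* = 224/3 = 74.67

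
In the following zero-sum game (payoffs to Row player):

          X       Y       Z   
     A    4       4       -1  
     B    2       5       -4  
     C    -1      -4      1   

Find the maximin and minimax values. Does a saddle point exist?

Maximin = -1, Minimax = 1, Saddle: False

Work:
Row minimums: [-1, -4, -4] → maximin = -1
Column maximums: [4, 5, 1] → minimax = 1
No saddle point (maximin ≠ minimax). Mixed strategy needed.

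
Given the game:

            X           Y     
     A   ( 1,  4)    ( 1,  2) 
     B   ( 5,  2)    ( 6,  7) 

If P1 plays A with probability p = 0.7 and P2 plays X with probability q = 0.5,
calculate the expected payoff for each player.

E[P1] = 2.35, E[P2] = 3.45

Work:
E[P1] = p·q·π₁(A,X) + p·(1-q)·π₁(A,Y) + (1-p)·q·π₁(B,X) + (1-p)·(1-q)·π₁(B,Y)
= 0.7·0.5·1 + 0.7·0.5·1 + 0.3·0.5·5 + 0.3·0.5·6
= 2.35

E[P2] = 3.45 (similar calculation)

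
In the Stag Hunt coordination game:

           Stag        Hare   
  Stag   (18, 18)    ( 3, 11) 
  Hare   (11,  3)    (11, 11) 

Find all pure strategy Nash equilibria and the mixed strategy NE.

Pure NE: (Stag, Stag) and (Hare, Hare); Mixed NE: p = 0.5333, q = 0.5333

Work:
Check pure NE:
(Stag, Stag): (18, 18) - no unilateral deviation beneficial
(Hare, Hare): (11, 11) - no unilateral deviation beneficial
Mixed NE: P1 plays Stag with p = 0.5333, P2 plays Stag with q = 0.5333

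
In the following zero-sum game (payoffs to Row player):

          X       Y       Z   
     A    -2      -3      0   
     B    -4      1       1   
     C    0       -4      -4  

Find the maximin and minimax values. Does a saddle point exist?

Maximin = -3, Minimax = 0, Saddle: False

Work:
Row minimums: [-3, -4, -4] → maximin = -3
Column maximums: [0, 1, 1] → minimax = 0
No saddle point (maximin ≠ minimax). Mixed strategy needed.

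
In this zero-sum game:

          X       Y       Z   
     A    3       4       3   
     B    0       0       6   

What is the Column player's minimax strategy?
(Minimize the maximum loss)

Column should play X, value = 3

Work:
Column player minimizes Row's maximum payoff:
Column X: max payoff to Row = 3
Column Y: max payoff to Row = 4
Column Z: max payoff to Row = 6
Minimum is 3, achieved by column X.
Minimax strategy: X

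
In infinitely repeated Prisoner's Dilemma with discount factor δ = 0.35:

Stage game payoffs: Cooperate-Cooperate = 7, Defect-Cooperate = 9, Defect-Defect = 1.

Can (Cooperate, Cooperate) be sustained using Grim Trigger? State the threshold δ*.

δ* = 0.25; since δ = 0.35 ≥ 0.25, cooperation can be sustained

Work:
For Grim Trigger:
Cooperate forever: 7/(1-δ)
Defect then punished: 9 + 1·δ/(1-δ)
Need: 7/(1-δ) ≥ 9 + 1·δ/(1-δ)
Solving: δ ≥ (T-R)/(T-P) = (9-7)/(9-1) = 0.25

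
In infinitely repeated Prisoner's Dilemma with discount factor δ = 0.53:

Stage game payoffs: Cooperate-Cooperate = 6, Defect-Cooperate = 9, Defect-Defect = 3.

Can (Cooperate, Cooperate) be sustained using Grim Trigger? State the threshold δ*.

δ* = 0.5; since δ = 0.53 ≥ 0.5, cooperation can be sustained

Work:
For Grim Trigger:
Cooperate forever: 6/(1-δ)
Defect then punished: 9 + 3·δ/(1-δ)
Need: 6/(1-δ) ≥ 9 + 3·δ/(1-δ)
Solving: δ ≥ (T-R)/(T-P) = (9-6)/(9-3) = 0.5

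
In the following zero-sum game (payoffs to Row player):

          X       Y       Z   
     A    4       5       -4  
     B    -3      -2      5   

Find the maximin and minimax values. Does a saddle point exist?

Maximin = -3, Minimax = 4, Saddle: False

Work:
Row minimums: [-4, -3] → maximin = -3
Column maximums: [4, 5, 5] → minimax = 4
No saddle point (maximin ≠ minimax). Mixed strategy needed.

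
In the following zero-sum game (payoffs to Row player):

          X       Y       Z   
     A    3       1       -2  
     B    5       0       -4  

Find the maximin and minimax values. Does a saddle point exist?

Maximin = -2, Minimax = -2, Saddle: True

Work:
Row minimums: [-2, -4] → maximin = -2
Column maximums: [5, 1, -2] → minimax = -2
Saddle point exists! Game value = -2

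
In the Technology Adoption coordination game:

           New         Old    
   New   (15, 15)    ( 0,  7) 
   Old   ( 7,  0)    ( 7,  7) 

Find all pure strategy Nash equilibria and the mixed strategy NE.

Pure NE: (New, New) and (Old, Old); Mixed NE: p = 0.4667, q = 0.4667

Work:
Check pure NE:
(New, New): (15, 15) - no unilateral deviation beneficial
(Old, Old): (7, 7) - no unilateral deviation beneficial
Mixed NE: P1 plays New with p = 0.4667, P2 plays New with q = 0.4667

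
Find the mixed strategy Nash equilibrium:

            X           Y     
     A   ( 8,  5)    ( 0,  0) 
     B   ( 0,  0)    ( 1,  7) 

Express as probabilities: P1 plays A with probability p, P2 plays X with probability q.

p = 0.5833, q = 0.1111

Work:
Find probabilities that make opponent indifferent:
P2 chooses q to make P1 indifferent between A and B
P1 chooses p to make P2 indifferent between X and Y
Mixed NE: P1 plays (A: 0.5833, B: 0.4167), P2 plays (X: 0.1111, Y: 0.8889)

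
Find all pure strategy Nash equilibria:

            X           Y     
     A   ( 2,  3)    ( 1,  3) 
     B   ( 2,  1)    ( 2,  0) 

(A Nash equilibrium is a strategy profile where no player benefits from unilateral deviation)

Nash equilibrium: (A, X), (B, X)

Work:
Best responses:
  P1 vs X: payoffs [2, 2] → best response A/B (payoff 2)
  P1 vs Y: payoffs [1, 2] → best response B (payoff 2)
  P2 vs A: payoffs [3, 3] → best response X/Y (payoff 3)
  P2 vs B: payoffs [1, 0] → best response X (payoff 1)
Mutual best responses: (A,X), (B,X) → Nash equilibria.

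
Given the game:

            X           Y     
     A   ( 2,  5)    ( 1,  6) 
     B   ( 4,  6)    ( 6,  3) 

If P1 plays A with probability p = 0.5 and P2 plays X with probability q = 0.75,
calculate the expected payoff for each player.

E[P1] = 3.125, E[P2] = 5.25

Work:
E[P1] = p·q·π₁(A,X) + p·(1-q)·π₁(A,Y) + (1-p)·q·π₁(B,X) + (1-p)·(1-q)·π₁(B,Y)
= 0.5·0.75·2 + 0.5·0.25·1 + 0.5·0.75·4 + 0.5·0.25·6
= 3.125

E[P2] = 5.25 (similar calculation)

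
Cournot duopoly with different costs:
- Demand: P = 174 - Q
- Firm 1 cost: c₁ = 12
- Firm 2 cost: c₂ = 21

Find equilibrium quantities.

q₁* = 57.0, q₂* = 48.0

Work:
Reaction: q₁ = (174 - 12 - q₂)/2
Reaction: q₂ = (174 - 21 - q₁)/2
Solve simultaneously:
q₁* = (174 - 2×12 + 21)/3 = 57.0
q₂* = (174 - 2×21 + 12)/3 = 48.0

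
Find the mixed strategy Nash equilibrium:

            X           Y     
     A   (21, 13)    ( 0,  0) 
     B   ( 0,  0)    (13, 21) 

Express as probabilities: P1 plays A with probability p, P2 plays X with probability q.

p = 0.6176, q = 0.3824

Work:
Find probabilities that make opponent indifferent:
P2 chooses q to make P1 indifferent between A and B
P1 chooses p to make P2 indifferent between X and Y
Mixed NE: P1 plays (A: 0.6176, B: 0.3824), P2 plays (X: 0.3824, Y: 0.6176)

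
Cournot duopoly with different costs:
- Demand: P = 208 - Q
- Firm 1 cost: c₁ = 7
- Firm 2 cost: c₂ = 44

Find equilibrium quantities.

q₁* = 79.33, q₂* = 42.33

Work:
Reaction: q₁ = (208 - 7 - q₂)/2
Reaction: q₂ = (208 - 44 - q₁)/2
Solve simultaneously:
q₁* = (208 - 2×7 + 44)/3 = 79.33
q₂* = (208 - 2×44 + 7)/3 = 42.33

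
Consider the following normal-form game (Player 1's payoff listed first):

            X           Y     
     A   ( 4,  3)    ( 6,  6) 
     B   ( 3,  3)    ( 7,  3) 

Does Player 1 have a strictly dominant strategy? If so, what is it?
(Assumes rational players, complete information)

No strictly dominant strategy exists for Player 1

Work:
A strategy strictly dominates another if it gives a strictly higher payoff against every opponent action. Compare each pair of P1's strategies column-by-column:
  A vs B: [4 vs 3, 6 vs 7] → A does not strictly dominate B (column Y: 6 ≤ 7)
  B vs A: [3 vs 4, 7 vs 6] → B does not strictly dominate A (column X: 3 ≤ 4)
No single strategy strictly dominates all others → no strictly dominant strategy.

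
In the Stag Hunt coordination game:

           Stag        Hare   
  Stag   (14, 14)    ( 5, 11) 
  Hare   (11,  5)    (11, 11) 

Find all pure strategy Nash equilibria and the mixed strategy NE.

Pure NE: (Stag, Stag) and (Hare, Hare); Mixed NE: p = 0.6667, q = 0.6667

Work:
Check pure NE:
(Stag, Stag): (14, 14) - no unilateral deviation beneficial
(Hare, Hare): (11, 11) - no unilateral deviation beneficial
Mixed NE: P1 plays Stag with p = 0.6667, P2 plays Stag with q = 0.6667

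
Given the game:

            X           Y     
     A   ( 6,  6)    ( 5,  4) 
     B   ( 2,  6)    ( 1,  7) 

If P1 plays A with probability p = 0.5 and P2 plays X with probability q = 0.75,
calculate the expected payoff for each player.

E[P1] = 3.75, E[P2] = 5.875

Work:
E[P1] = p·q·π₁(A,X) + p·(1-q)·π₁(A,Y) + (1-p)·q·π₁(B,X) + (1-p)·(1-q)·π₁(B,Y)
= 0.5·0.75·6 + 0.5·0.25·5 + 0.5·0.75·2 + 0.5·0.25·1
= 3.75

E[P2] = 5.875 (similar calculation)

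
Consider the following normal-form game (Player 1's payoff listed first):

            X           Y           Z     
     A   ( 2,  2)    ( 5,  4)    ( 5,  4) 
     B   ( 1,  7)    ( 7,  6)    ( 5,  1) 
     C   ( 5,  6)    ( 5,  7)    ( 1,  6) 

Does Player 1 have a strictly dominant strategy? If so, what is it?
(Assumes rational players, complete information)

No strictly dominant strategy exists for Player 1

Work:
A strategy strictly dominates another if it gives a strictly higher payoff against every opponent action. Compare each pair of P1's strategies column-by-column:
  A vs B: [2 vs 1, 5 vs 7, 5 vs 5] → A does not strictly dominate B (column Y: 5 ≤ 7)
  A vs C: [2 vs 5, 5 vs 5, 5 vs 1] → A does not strictly dominate C (column X: 2 ≤ 5)
  B vs A: [1 vs 2, 7 vs 5, 5 vs 5] → B does not strictly dominate A (column X: 1 ≤ 2)
  B vs C: [1 vs 5, 7 vs 5, 5 vs 1] → B does not strictly dominate C (column X: 1 ≤ 5)
  C vs A: [5 vs 2, 5 vs 5, 1 vs 5] → C does not strictly dominate A (column Y: 5 ≤ 5)
  C vs B: [5 vs 1, 5 vs 7, 1 vs 5] → C does not strictly dominate B (column Y: 5 ≤ 7)
No single strategy strictly dominates all others → no strictly dominant strategy.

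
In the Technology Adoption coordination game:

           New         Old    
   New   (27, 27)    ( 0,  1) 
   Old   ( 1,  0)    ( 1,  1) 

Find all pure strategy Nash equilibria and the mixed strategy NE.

Pure NE: (New, New) and (Old, Old); Mixed NE: p = 0.037, q = 0.037

Work:
Check pure NE:
(New, New): (27, 27) - no unilateral deviation beneficial
(Old, Old): (1, 1) - no unilateral deviation beneficial
Mixed NE: P1 plays New with p = 0.037, P2 plays New with q = 0.037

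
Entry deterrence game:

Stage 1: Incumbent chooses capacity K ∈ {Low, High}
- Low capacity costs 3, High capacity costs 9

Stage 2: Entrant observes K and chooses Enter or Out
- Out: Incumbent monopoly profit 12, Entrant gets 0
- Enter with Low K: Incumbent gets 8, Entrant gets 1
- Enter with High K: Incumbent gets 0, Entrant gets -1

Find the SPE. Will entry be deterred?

SPE: (Low, Enter|Low, Out|High); Entry not deterred. Incumbent net profit = 5, Entrant gets 1

Work:
After Low K: Entrant enters (1 > 0)
After High K: Entrant stays out (-1 < 0)
Incumbent: Low → 8−3=5, High → 12−9=3
Incumbent chooses Low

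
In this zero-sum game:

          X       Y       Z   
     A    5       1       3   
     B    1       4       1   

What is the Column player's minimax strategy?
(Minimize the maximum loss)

Column should play Z, value = 3

Work:
Column player minimizes Row's maximum payoff:
Column X: max payoff to Row = 5
Column Y: max payoff to Row = 4
Column Z: max payoff to Row = 3
Minimum is 3, achieved by column Z.
Minimax strategy: Z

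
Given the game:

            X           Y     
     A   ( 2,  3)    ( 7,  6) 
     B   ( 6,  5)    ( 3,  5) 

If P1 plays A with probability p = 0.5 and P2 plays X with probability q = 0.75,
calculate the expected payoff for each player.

E[P1] = 4.25, E[P2] = 4.375

Work:
E[P1] = p·q·π₁(A,X) + p·(1-q)·π₁(A,Y) + (1-p)·q·π₁(B,X) + (1-p)·(1-q)·π₁(B,Y)
= 0.5·0.75·2 + 0.5·0.25·7 + 0.5·0.75·6 + 0.5·0.25·3
= 4.25

E[P2] = 4.375 (similar calculation)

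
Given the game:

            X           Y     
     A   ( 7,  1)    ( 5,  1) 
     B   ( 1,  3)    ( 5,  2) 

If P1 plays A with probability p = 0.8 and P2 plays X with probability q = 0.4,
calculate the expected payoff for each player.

E[P1] = 5.32, E[P2] = 1.28

Work:
E[P1] = p·q·π₁(A,X) + p·(1-q)·π₁(A,Y) + (1-p)·q·π₁(B,X) + (1-p)·(1-q)·π₁(B,Y)
= 0.8·0.4·7 + 0.8·0.6·5 + 0.2·0.4·1 + 0.2·0.6·5
= 5.32

E[P2] = 1.28 (similar calculation)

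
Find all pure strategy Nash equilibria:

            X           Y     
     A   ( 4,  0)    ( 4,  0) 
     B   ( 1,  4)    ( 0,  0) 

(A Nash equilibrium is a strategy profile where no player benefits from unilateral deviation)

Nash equilibrium: (A, X), (A, Y)

Work:
Best responses:
  P1 vs X: payoffs [4, 1] → best response A (payoff 4)
  P1 vs Y: payoffs [4, 0] → best response A (payoff 4)
  P2 vs A: payoffs [0, 0] → best response X/Y (payoff 0)
  P2 vs B: payoffs [4, 0] → best response X (payoff 4)
Mutual best responses: (A,X), (A,Y) → Nash equilibria.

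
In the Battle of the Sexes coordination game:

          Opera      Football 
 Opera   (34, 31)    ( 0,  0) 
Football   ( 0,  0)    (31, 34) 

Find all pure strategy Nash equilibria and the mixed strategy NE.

Pure NE: (Opera, Opera) and (Football, Football); Mixed NE: p = 0.5231, q = 0.4769

Work:
Check pure NE:
(Opera, Opera): (34, 31) - no unilateral deviation beneficial
(Football, Football): (31, 34) - no unilateral deviation beneficial
Mixed NE: P1 plays Opera with p = 0.5231, P2 plays Opera with q = 0.4769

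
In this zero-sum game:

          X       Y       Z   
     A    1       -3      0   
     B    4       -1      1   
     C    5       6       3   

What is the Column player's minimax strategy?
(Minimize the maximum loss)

Column should play Z, value = 3

Work:
Column player minimizes Row's maximum payoff:
Column X: max payoff to Row = 5
Column Y: max payoff to Row = 6
Column Z: max payoff to Row = 3
Minimum is 3, achieved by column Z.
Minimax strategy: Z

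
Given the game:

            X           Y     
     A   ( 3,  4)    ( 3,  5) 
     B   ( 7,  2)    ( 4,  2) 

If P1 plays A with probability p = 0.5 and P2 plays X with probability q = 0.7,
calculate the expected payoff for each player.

E[P1] = 4.55, E[P2] = 3.15

Work:
E[P1] = p·q·π₁(A,X) + p·(1-q)·π₁(A,Y) + (1-p)·q·π₁(B,X) + (1-p)·(1-q)·π₁(B,Y)
= 0.5·0.7·3 + 0.5·0.3·3 + 0.5·0.7·7 + 0.5·0.3·4
= 4.55

E[P2] = 3.15 (similar calculation)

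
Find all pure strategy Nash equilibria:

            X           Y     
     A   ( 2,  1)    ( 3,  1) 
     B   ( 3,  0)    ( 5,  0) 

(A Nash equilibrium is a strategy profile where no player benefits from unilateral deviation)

Nash equilibrium: (B, X), (B, Y)

Work:
Best responses:
  P1 vs X: payoffs [2, 3] → best response B (payoff 3)
  P1 vs Y: payoffs [3, 5] → best response B (payoff 5)
  P2 vs A: payoffs [1, 1] → best response X/Y (payoff 1)
  P2 vs B: payoffs [0, 0] → best response X/Y (payoff 0)
Mutual best responses: (B,X), (B,Y) → Nash equilibria.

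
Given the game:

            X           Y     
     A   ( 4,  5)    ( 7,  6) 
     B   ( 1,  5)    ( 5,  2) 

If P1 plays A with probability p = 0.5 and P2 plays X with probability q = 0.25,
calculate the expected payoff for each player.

E[P1] = 5.125, E[P2] = 4.25

Work:
E[P1] = p·q·π₁(A,X) + p·(1-q)·π₁(A,Y) + (1-p)·q·π₁(B,X) + (1-p)·(1-q)·π₁(B,Y)
= 0.5·0.25·4 + 0.5·0.75·7 + 0.5·0.25·1 + 0.5·0.75·5
= 5.125

E[P2] = 4.25 (similar calculation)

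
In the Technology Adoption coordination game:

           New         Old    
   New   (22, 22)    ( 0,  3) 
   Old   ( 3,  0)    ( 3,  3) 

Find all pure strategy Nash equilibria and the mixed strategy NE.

Pure NE: (New, New) and (Old, Old); Mixed NE: p = 0.1364, q = 0.1364

Work:
Check pure NE:
(New, New): (22, 22) - no unilateral deviation beneficial
(Old, Old): (3, 3) - no unilateral deviation beneficial
Mixed NE: P1 plays New with p = 0.1364, P2 plays New with q = 0.1364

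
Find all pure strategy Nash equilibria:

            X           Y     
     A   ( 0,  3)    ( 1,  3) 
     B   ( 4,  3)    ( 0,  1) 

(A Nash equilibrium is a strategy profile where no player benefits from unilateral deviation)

Nash equilibrium: (A, Y), (B, X)

Work:
Best responses:
  P1 vs X: payoffs [0, 4] → best response B (payoff 4)
  P1 vs Y: payoffs [1, 0] → best response A (payoff 1)
  P2 vs A: payoffs [3, 3] → best response X/Y (payoff 3)
  P2 vs B: payoffs [3, 1] → best response X (payoff 3)
Mutual best responses: (A,Y), (B,X) → Nash equilibria.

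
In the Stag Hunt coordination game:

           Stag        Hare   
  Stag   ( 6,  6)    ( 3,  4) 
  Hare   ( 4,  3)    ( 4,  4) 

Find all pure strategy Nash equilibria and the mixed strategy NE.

Pure NE: (Stag, Stag) and (Hare, Hare); Mixed NE: p = 0.3333, q = 0.3333

Work:
Check pure NE:
(Stag, Stag): (6, 6) - no unilateral deviation beneficial
(Hare, Hare): (4, 4) - no unilateral deviation beneficial
Mixed NE: P1 plays Stag with p = 0.3333, P2 plays Stag with q = 0.3333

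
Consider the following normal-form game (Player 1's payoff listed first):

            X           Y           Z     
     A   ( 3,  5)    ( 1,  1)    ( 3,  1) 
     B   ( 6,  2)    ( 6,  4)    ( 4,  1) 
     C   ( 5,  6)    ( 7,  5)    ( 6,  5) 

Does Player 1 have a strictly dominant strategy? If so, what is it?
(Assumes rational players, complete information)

No strictly dominant strategy exists for Player 1

Work:
A strategy strictly dominates another if it gives a strictly higher payoff against every opponent action. Compare each pair of P1's strategies column-by-column:
  A vs B: [3 vs 6, 1 vs 6, 3 vs 4] → A does not strictly dominate B (column X: 3 ≤ 6)
  A vs C: [3 vs 5, 1 vs 7, 3 vs 6] → A does not strictly dominate C (column X: 3 ≤ 5)
  B vs A: [6 vs 3, 6 vs 1, 4 vs 3] → B strictly dominates A
  B vs C: [6 vs 5, 6 vs 7, 4 vs 6] → B does not strictly dominate C (column Y: 6 ≤ 7)
  C vs A: [5 vs 3, 7 vs 1, 6 vs 3] → C strictly dominates A
  C vs B: [5 vs 6, 7 vs 6, 6 vs 4] → C does not strictly dominate B (column X: 5 ≤ 6)
No single strategy strictly dominates all others → no strictly dominant strategy.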